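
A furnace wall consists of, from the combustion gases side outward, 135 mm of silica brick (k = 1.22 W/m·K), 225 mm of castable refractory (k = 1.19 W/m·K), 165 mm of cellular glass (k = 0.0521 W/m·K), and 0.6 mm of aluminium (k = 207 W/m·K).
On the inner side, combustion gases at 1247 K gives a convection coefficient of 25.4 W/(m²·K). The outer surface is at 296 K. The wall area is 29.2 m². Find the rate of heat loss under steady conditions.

Q ≈ 7920 W

Treating each layer as a thermal resistance in series:
R_inner film = 1/(h_i·A) = 1/(25.4×29.2) = 0.001348 K/W
R_silica brick = L/(kA) = 0.135/(1.22×29.2) = 0.00379 K/W
R_castable refractory = L/(kA) = 0.225/(1.19×29.2) = 0.006475 K/W
R_cellular glass = L/(kA) = 0.165/(0.0521×29.2) = 0.1085 K/W
R_aluminium = L/(kA) = 0.0006/(207×29.2) = 9.927×10^-8 K/W
R_total = 0.1201 K/W
Q = ΔT / R_total = 951 / 0.1201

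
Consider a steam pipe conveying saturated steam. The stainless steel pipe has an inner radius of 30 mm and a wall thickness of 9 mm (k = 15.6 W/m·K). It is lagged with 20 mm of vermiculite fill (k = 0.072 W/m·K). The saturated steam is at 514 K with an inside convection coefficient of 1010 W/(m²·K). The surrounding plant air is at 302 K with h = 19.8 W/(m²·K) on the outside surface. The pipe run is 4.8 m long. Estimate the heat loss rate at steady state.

Q ≈ 961 W

Cylindrical conduction, so R = ln(r₂/r₁)/(2πkL) per layer, in series:
R_inner film = 1/(h_i·2πr₁L) = 1/(1010×2π×0.03×4.8) = 0.001094 K/W
R_stainless steel pipe wall = ln(39/30)/(2π×15.6×4.8) = 5.576×10^-4 K/W
R_vermiculite fill = ln(59/39)/(2π×0.072×4.8) = 0.1906 K/W
R_outer film = 1/(h_o·2πr_oL) = 1/(19.8×2π×0.059×4.8) = 0.02838 K/W
R_total = 0.2207 K/W
Q = ΔT/R_total = 212/0.2207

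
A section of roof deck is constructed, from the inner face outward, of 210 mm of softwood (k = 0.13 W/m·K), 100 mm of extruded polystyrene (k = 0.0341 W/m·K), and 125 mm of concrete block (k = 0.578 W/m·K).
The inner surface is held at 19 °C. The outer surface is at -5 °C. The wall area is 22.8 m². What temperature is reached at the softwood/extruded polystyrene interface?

Series thermal resistances:
R_softwood = L/(kA) = 0.21/(0.13×22.8) = 0.07085 K/W
R_extruded polystyrene = L/(kA) = 0.1/(0.0341×22.8) = 0.1286 K/W
R_concrete block = L/(kA) = 0.125/(0.578×22.8) = 0.009485 K/W
R_total = 0.209 K/W;  Q = ΔT/R_total = 24/0.209 = 114.9 W
T_interface = T_inner − Q·ΣR(inner→interface) = 19 − 115×0.07085

T ≈ 10.9 °C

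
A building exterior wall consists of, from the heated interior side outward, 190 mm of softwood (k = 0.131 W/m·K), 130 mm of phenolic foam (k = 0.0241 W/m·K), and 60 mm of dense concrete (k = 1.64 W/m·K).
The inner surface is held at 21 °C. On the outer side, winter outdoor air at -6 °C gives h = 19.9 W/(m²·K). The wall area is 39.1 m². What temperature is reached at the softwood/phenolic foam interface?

T ≈ 15.4 °C

Series thermal resistances:
R_softwood = L/(kA) = 0.19/(0.131×39.1) = 0.03709 K/W
R_phenolic foam = L/(kA) = 0.13/(0.0241×39.1) = 0.138 K/W
R_dense concrete = L/(kA) = 0.06/(1.64×39.1) = 9.357×10^-4 K/W
R_outer film = 1/(h_o·A) = 1/(19.9×39.1) = 0.001285 K/W
R_total = 0.1773 K/W;  Q = ΔT/R_total = 27/0.1773 = 152.3 W
T_interface = T_inner − Q·ΣR(inner→interface) = 21 − 152×0.03709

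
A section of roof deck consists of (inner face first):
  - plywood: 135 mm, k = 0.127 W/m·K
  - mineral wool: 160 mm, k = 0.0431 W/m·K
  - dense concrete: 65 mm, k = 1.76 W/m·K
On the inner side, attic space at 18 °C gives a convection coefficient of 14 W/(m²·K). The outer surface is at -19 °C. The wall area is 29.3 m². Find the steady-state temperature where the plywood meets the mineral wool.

T ≈ 9.41 °C

Treating each layer as a thermal resistance in series:
R_inner film = 1/(h_i·A) = 1/(14×29.3) = 0.002438 K/W
R_plywood = L/(kA) = 0.135/(0.127×29.3) = 0.03628 K/W
R_mineral wool = L/(kA) = 0.16/(0.0431×29.3) = 0.1267 K/W
R_dense concrete = L/(kA) = 0.065/(1.76×29.3) = 0.00126 K/W
R_total = 0.1667 K/W;  Q = ΔT/R_total = 37/0.1667 = 222 W
T_interface = T_inner − Q·ΣR(inner→interface) = 18 − 222×0.03872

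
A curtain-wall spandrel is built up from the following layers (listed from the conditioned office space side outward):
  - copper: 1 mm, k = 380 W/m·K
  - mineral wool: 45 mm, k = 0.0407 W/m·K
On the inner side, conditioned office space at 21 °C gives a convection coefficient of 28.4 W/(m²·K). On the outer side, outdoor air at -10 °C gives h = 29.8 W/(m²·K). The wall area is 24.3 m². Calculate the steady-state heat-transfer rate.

Q ≈ 641 W

Series thermal resistances:
R_inner film = 1/(h_i·A) = 1/(28.4×24.3) = 0.001449 K/W
R_copper = L/(kA) = 0.001/(380×24.3) = 1.083×10^-7 K/W
R_mineral wool = L/(kA) = 0.045/(0.0407×24.3) = 0.0455 K/W
R_outer film = 1/(h_o·A) = 1/(29.8×24.3) = 0.001381 K/W
R_total = 0.04833 K/W
Q = ΔT / R_total = 31 / 0.04833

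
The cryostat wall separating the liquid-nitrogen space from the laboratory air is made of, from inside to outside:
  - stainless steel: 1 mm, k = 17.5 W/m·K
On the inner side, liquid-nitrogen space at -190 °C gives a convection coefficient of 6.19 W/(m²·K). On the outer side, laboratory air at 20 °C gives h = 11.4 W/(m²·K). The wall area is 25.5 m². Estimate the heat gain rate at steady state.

Model the wall as resistances in series:
R_inner film = 1/(h_i·A) = 1/(6.19×25.5) = 0.006335 K/W
R_stainless steel = L/(kA) = 0.001/(17.5×25.5) = 2.241×10^-6 K/W
R_outer film = 1/(h_o·A) = 1/(11.4×25.5) = 0.00344 K/W
R_total = 0.009778 K/W
Q = ΔT / R_total = 210 / 0.009778

Q ≈ 21500 W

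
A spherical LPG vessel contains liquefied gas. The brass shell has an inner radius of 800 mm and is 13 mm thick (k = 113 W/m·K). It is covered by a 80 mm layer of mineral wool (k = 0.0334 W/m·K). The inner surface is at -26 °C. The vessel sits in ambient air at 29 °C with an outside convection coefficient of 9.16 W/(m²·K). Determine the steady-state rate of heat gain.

Radial (spherical) resistances in series:
R_brass shell = (1/0.8 − 1/0.813)/(4π×113) = 1.408×10^-5 K/W
R_mineral wool = (1/0.813 − 1/0.893)/(4π×0.0334) = 0.2625 K/W
R_outer film = 1/(h·4πr_o²) = 1/(9.16×4π×0.893²) = 0.01089 K/W
R_total = 0.2734 K/W
Q = ΔT/R_total = 55/0.2734

Q ≈ 201 W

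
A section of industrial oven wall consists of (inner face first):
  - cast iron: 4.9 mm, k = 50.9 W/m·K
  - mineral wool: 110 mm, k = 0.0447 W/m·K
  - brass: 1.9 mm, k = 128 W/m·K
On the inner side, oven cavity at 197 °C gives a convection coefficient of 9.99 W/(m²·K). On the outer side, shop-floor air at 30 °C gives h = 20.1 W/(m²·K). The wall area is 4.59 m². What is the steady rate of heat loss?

Model the wall as resistances in series:
R_inner film = 1/(h_i·A) = 1/(9.99×4.59) = 0.02181 K/W
R_cast iron = L/(kA) = 0.0049/(50.9×4.59) = 2.097×10^-5 K/W
R_mineral wool = L/(kA) = 0.11/(0.0447×4.59) = 0.5361 K/W
R_brass = L/(kA) = 0.0019/(128×4.59) = 3.234×10^-6 K/W
R_outer film = 1/(h_o·A) = 1/(20.1×4.59) = 0.01084 K/W
R_total = 0.5688 K/W
Q = ΔT / R_total = 167 / 0.5688

Q ≈ 294 W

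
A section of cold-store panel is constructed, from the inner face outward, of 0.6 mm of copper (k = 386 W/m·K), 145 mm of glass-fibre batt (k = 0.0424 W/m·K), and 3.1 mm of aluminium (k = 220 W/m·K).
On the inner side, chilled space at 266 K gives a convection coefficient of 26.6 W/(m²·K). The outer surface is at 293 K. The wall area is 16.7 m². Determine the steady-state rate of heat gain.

Q ≈ 130 W

Using the resistance-network approach (series):
R_inner film = 1/(h_i·A) = 1/(26.6×16.7) = 0.002251 K/W
R_copper = L/(kA) = 0.0006/(386×16.7) = 9.308×10^-8 K/W
R_glass-fibre batt = L/(kA) = 0.145/(0.0424×16.7) = 0.2048 K/W
R_aluminium = L/(kA) = 0.0031/(220×16.7) = 8.438×10^-7 K/W
R_total = 0.207 K/W
Q = ΔT / R_total = 27 / 0.207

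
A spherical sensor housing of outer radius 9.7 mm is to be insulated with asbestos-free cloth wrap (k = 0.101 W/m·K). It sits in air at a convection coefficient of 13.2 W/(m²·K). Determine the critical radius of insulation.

For a sphere r_cr = 2k/h = 2×0.101/13.2
r_cr = 15.3 mm; since the bare radius (9.7 mm) is below r_cr, adding a thin layer of insulation will *increase* heat loss.

r_cr ≈ 15.3 mm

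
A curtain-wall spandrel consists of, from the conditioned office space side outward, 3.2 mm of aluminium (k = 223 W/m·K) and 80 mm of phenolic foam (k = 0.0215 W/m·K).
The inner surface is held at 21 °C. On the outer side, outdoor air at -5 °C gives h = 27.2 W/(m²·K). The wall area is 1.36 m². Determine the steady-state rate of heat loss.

Q ≈ 9.41 W

Model the wall as resistances in series:
R_aluminium = L/(kA) = 0.0032/(223×1.36) = 1.055×10^-5 K/W
R_phenolic foam = L/(kA) = 0.08/(0.0215×1.36) = 2.736 K/W
R_outer film = 1/(h_o·A) = 1/(27.2×1.36) = 0.02703 K/W
R_total = 2.763 K/W
Q = ΔT / R_total = 26 / 2.763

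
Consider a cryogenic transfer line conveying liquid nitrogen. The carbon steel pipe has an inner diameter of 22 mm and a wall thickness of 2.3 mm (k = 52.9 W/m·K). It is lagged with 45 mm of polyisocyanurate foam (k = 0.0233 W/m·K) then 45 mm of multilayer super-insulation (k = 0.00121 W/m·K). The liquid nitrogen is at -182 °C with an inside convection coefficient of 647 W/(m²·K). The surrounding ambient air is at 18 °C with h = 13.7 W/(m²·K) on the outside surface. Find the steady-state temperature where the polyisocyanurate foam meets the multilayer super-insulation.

Cylindrical conduction, so R = ln(r₂/r₁)/(2πkL) per layer, in series:
R_inner film = 1/(h_i·2πr₁L) = 1/(647×2π×0.011×1) = 0.02236 K/W
R_carbon steel pipe wall = ln(13.3/11)/(2π×52.9×1) = 5.712×10^-4 K/W
R_polyisocyanurate foam = ln(58.3/13.3)/(2π×0.0233×1) = 10.09 K/W
R_multilayer super-insulation = ln(103.3/58.3)/(2π×0.00121×1) = 75.24 K/W
R_outer film = 1/(h_o·2πr_oL) = 1/(13.7×2π×0.1033×1) = 0.1125 K/W
R_total = 85.47 K/W
Q = ΔT/R_total = 200/85.47
Q = 2.34 W/m
T_interface = T_inner + Q·ΣR(inner→interface) = -182 + 2.34×10.12

T ≈ -158 °C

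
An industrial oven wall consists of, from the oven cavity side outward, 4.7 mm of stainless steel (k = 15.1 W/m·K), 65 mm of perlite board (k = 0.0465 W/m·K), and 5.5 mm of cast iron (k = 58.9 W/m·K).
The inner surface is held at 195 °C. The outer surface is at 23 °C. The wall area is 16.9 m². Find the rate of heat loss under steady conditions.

Q ≈ 2080 W

Series thermal resistances:
R_stainless steel = L/(kA) = 0.0047/(15.1×16.9) = 1.842×10^-5 K/W
R_perlite board = L/(kA) = 0.065/(0.0465×16.9) = 0.08271 K/W
R_cast iron = L/(kA) = 0.0055/(58.9×16.9) = 5.525×10^-6 K/W
R_total = 0.08274 K/W
Q = ΔT / R_total = 172 / 0.08274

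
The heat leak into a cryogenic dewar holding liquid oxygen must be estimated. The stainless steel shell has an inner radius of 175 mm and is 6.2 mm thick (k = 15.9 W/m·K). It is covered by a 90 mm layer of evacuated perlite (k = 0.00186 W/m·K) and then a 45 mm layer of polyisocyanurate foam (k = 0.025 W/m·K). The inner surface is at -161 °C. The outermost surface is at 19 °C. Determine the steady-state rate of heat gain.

Q ≈ 2.25 W

Each spherical layer contributes R = (1/r_i − 1/r_o)/(4πk):
R_stainless steel shell = (1/0.175 − 1/0.1812)/(4π×15.9) = 9.786×10^-4 K/W
R_evacuated perlite = (1/0.1812 − 1/0.2712)/(4π×0.00186) = 78.36 K/W
R_polyisocyanurate foam = (1/0.2712 − 1/0.3162)/(4π×0.025) = 1.67 K/W
R_total = 80.03 K/W
Q = ΔT/R_total = 180/80.03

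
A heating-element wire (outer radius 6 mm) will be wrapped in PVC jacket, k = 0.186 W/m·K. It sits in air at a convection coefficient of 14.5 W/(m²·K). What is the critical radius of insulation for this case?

r_cr ≈ 12.8 mm

For a cylinder r_cr = k/h = 0.186/14.5
r_cr = 12.8 mm; since the bare radius (6 mm) is below r_cr, adding a thin layer of insulation will *increase* heat loss.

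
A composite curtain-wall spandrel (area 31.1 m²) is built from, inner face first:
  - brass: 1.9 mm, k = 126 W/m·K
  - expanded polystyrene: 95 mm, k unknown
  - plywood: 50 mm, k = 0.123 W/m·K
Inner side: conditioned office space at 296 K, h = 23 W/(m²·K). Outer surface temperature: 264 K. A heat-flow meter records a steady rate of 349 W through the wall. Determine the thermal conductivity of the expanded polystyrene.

Series thermal resistances:
R_inner film = 1/(h_i·A) = 1/(23×31.1) = 0.001398 K/W
R_brass = L/(kA) = 0.0019/(126×31.1) = 4.849×10^-7 K/W
R_plywood = L/(kA) = 0.05/(0.123×31.1) = 0.01307 K/W
Sum of known resistances R_other = 0.01447 K/W
Total R = ΔT/Q = 32/349 = 0.09169 K/W
R_expanded polystyrene = R_total − R_other = 0.07722 K/W
k = L/(R·A) = 0.095/(0.07722×31.1)

k ≈ 0.0396 W/(m·K)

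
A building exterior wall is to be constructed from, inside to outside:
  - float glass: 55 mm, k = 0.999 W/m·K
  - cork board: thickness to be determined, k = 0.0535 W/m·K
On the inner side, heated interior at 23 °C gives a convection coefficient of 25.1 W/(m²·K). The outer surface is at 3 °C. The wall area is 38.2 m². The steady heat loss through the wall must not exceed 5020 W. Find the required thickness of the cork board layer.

L ≈ 3.07 mm

Model the wall as resistances in series:
R_inner film = 1/(h_i·A) = 1/(25.1×38.2) = 0.001043 K/W
R_float glass = L/(kA) = 0.055/(0.999×38.2) = 0.001441 K/W
Sum of the known resistances R_other = 0.002484 K/W
Required total resistance R_tot = ΔT/Q_allow = 20/5020 = 0.003984 K/W
R_cork board = R_tot − R_other = 0.0015 K/W
L = R·k·A = 0.0015×0.0535×38.2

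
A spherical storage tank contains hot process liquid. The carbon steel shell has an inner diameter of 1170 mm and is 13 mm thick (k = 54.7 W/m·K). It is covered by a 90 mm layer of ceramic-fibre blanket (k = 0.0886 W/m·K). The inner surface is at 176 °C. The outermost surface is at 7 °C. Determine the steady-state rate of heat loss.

Q ≈ 860 W

For a spherical shell R = (1/r₁ − 1/r₂)/(4πk); film R = 1/(h·4πr²). In series:
R_carbon steel shell = (1/0.585 − 1/0.598)/(4π×54.7) = 5.406×10^-5 K/W
R_ceramic-fibre blanket = (1/0.598 − 1/0.688)/(4π×0.0886) = 0.1965 K/W
R_total = 0.1965 K/W
Q = ΔT/R_total = 169/0.1965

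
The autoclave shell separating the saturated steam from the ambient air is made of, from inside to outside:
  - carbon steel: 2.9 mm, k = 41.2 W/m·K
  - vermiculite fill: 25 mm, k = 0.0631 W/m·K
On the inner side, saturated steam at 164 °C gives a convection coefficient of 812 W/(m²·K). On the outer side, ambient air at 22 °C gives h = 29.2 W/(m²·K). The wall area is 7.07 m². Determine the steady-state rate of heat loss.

Treating each layer as a thermal resistance in series:
R_inner film = 1/(h_i·A) = 1/(812×7.07) = 1.742×10^-4 K/W
R_carbon steel = L/(kA) = 0.0029/(41.2×7.07) = 9.956×10^-6 K/W
R_vermiculite fill = L/(kA) = 0.025/(0.0631×7.07) = 0.05604 K/W
R_outer film = 1/(h_o·A) = 1/(29.2×7.07) = 0.004844 K/W
R_total = 0.06107 K/W
Q = ΔT / R_total = 142 / 0.06107

Q ≈ 2330 W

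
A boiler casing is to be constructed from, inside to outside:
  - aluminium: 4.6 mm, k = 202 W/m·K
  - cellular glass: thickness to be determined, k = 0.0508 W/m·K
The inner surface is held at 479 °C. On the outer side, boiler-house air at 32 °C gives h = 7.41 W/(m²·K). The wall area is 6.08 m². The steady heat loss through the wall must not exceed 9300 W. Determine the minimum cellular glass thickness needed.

L ≈ 7.99 mm

Model the wall as resistances in series:
R_aluminium = L/(kA) = 0.0046/(202×6.08) = 3.745×10^-6 K/W
R_outer film = 1/(h_o·A) = 1/(7.41×6.08) = 0.0222 K/W
Sum of the known resistances R_other = 0.0222 K/W
Required total resistance R_tot = ΔT/Q_allow = 447/9300 = 0.04806 K/W
R_cellular glass = R_tot − R_other = 0.02586 K/W
L = R·k·A = 0.02586×0.0508×6.08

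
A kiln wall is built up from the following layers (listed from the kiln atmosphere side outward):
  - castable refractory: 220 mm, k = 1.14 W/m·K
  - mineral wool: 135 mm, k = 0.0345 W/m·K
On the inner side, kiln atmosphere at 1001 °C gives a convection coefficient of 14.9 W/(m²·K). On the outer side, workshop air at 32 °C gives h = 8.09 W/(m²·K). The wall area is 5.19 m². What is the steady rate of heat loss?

Q ≈ 1170 W

Series thermal resistances:
R_inner film = 1/(h_i·A) = 1/(14.9×5.19) = 0.01293 K/W
R_castable refractory = L/(kA) = 0.22/(1.14×5.19) = 0.03718 K/W
R_mineral wool = L/(kA) = 0.135/(0.0345×5.19) = 0.754 K/W
R_outer film = 1/(h_o·A) = 1/(8.09×5.19) = 0.02382 K/W
R_total = 0.8279 K/W
Q = ΔT / R_total = 969 / 0.8279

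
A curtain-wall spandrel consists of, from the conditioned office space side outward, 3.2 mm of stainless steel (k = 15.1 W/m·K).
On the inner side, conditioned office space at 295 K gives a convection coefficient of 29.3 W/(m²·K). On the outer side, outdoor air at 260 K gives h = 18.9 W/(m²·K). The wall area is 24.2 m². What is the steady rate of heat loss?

Model the wall as resistances in series:
R_inner film = 1/(h_i·A) = 1/(29.3×24.2) = 0.00141 K/W
R_stainless steel = L/(kA) = 0.0032/(15.1×24.2) = 8.757×10^-6 K/W
R_outer film = 1/(h_o·A) = 1/(18.9×24.2) = 0.002186 K/W
R_total = 0.003605 K/W
Q = ΔT / R_total = 35 / 0.003605

Q ≈ 9710 W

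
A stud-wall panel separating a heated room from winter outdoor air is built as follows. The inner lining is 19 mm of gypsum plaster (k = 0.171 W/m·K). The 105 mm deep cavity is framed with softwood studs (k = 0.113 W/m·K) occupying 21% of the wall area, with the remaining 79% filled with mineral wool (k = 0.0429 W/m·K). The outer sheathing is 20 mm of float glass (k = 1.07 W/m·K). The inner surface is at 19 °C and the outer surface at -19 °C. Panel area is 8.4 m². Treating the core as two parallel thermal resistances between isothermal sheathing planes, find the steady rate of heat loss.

Q ≈ 164 W

Sheathing layers in series; stud and cavity paths in parallel between them.
R_inner = 0.019/(0.171×8.4) = 0.01323 K/W
R_stud  = 0.105/(0.113×0.21×8.4) = 0.5268 K/W
R_cav   = 0.105/(0.0429×0.79×8.4) = 0.3688 K/W
1/R_core = 1/R_stud + 1/R_cav → R_core = 0.2169 K/W
R_outer = 0.02/(1.07×8.4) = 0.002225 K/W
R_total = 0.2324 K/W
Q = ΔT/R_total = 38/0.2324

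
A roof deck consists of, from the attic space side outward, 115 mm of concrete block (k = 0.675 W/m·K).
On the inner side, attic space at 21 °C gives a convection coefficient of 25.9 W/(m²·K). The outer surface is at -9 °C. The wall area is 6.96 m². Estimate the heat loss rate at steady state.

Q ≈ 999 W

Series thermal resistances:
R_inner film = 1/(h_i·A) = 1/(25.9×6.96) = 0.005547 K/W
R_concrete block = L/(kA) = 0.115/(0.675×6.96) = 0.02448 K/W
R_total = 0.03003 K/W
Q = ΔT / R_total = 30 / 0.03003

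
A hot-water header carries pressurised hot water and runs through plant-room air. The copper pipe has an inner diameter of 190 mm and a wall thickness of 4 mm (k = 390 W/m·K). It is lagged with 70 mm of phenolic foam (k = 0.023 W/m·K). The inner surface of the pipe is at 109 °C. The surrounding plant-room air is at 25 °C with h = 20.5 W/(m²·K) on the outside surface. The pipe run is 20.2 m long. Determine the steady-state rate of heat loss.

Q ≈ 453 W

For a radial system each layer contributes R = ln(r_out/r_in)/(2πkL); films add R = 1/(hA).
R_copper pipe wall = ln(99/95)/(2π×390×20.2) = 8.332×10^-7 K/W
R_phenolic foam = ln(169/99)/(2π×0.023×20.2) = 0.1832 K/W
R_outer film = 1/(h_o·2πr_oL) = 1/(20.5×2π×0.169×20.2) = 0.002274 K/W
R_total = 0.1855 K/W
Q = ΔT/R_total = 84/0.1855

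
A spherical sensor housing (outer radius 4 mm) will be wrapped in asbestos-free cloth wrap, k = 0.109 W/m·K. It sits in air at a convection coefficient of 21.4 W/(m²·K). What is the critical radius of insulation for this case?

r_cr ≈ 10.2 mm

For a sphere r_cr = 2k/h = 2×0.109/21.4
r_cr = 10.2 mm; since the bare radius (4 mm) is below r_cr, adding a thin layer of insulation will *increase* heat loss.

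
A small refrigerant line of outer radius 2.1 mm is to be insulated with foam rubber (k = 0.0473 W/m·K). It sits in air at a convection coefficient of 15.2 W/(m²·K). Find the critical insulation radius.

For a cylinder r_cr = k/h = 0.0473/15.2
r_cr = 3.11 mm; since the bare radius (2.1 mm) is below r_cr, adding a thin layer of insulation will *increase* heat loss.

r_cr ≈ 3.11 mm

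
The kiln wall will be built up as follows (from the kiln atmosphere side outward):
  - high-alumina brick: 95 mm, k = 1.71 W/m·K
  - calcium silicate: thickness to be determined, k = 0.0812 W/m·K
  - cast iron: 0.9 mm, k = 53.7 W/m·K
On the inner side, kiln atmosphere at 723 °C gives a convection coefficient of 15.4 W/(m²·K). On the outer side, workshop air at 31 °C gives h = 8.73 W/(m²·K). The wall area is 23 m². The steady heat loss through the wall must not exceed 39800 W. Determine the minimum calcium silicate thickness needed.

Model the wall as resistances in series:
R_inner film = 1/(h_i·A) = 1/(15.4×23) = 0.002823 K/W
R_high-alumina brick = L/(kA) = 0.095/(1.71×23) = 0.002415 K/W
R_cast iron = L/(kA) = 0.0009/(53.7×23) = 7.287×10^-7 K/W
R_outer film = 1/(h_o·A) = 1/(8.73×23) = 0.00498 K/W
Sum of the known resistances R_other = 0.01022 K/W
Required total resistance R_tot = ΔT/Q_allow = 692/39800 = 0.01739 K/W
R_calcium silicate = R_tot − R_other = 0.007167 K/W
L = R·k·A = 0.007167×0.0812×23

L ≈ 13.4 mm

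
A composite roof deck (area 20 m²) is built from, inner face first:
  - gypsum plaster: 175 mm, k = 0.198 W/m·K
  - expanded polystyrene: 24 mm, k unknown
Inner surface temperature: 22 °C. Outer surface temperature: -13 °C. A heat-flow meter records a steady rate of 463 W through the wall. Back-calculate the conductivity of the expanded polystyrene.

k ≈ 0.0382 W/(m·K)

Treating each layer as a thermal resistance in series:
R_gypsum plaster = L/(kA) = 0.175/(0.198×20) = 0.04419 K/W
Sum of known resistances R_other = 0.04419 K/W
Total R = ΔT/Q = 35/463 = 0.07559 K/W
R_expanded polystyrene = R_total − R_other = 0.0314 K/W
k = L/(R·A) = 0.024/(0.0314×20)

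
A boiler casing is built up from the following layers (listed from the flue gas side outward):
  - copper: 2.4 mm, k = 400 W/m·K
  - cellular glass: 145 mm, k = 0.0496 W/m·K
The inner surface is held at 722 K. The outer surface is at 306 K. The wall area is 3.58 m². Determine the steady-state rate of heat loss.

Q ≈ 509 W

Treating each layer as a thermal resistance in series:
R_copper = L/(kA) = 0.0024/(400×3.58) = 1.676×10^-6 K/W
R_cellular glass = L/(kA) = 0.145/(0.0496×3.58) = 0.8166 K/W
R_total = 0.8166 K/W
Q = ΔT / R_total = 416 / 0.8166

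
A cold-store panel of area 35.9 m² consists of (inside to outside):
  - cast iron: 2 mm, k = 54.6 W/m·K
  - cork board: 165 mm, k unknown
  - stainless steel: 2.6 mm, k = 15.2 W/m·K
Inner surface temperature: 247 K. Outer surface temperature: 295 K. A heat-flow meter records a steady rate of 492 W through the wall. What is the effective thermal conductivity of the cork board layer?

Treating each layer as a thermal resistance in series:
R_cast iron = L/(kA) = 0.002/(54.6×35.9) = 1.02×10^-6 K/W
R_stainless steel = L/(kA) = 0.0026/(15.2×35.9) = 4.765×10^-6 K/W
Sum of known resistances R_other = 5.785×10^-6 K/W
Total R = ΔT/Q = 48/492 = 0.09756 K/W
R_cork board = R_total − R_other = 0.09756 K/W
k = L/(R·A) = 0.165/(0.09756×35.9)

k ≈ 0.0471 W/(m·K)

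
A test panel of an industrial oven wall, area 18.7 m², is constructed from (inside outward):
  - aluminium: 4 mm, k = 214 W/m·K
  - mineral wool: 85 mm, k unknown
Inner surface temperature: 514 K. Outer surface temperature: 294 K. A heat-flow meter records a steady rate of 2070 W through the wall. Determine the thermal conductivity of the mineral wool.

Thermal resistances in series:
R_aluminium = L/(kA) = 0.004/(214×18.7) = 9.996×10^-7 K/W
Sum of known resistances R_other = 9.996×10^-7 K/W
Total R = ΔT/Q = 220/2070 = 0.1063 K/W
R_mineral wool = R_total − R_other = 0.1063 K/W
k = L/(R·A) = 0.085/(0.1063×18.7)

k ≈ 0.0428 W/(m·K)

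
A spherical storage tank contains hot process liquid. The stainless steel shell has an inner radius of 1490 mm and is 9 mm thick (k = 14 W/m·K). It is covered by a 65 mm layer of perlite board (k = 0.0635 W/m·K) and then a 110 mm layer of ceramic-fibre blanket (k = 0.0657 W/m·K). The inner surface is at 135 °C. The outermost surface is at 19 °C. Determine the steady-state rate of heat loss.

For a spherical shell R = (1/r₁ − 1/r₂)/(4πk); film R = 1/(h·4πr²). In series:
R_stainless steel shell = (1/1.49 − 1/1.499)/(4π×14) = 2.29×10^-5 K/W
R_perlite board = (1/1.499 − 1/1.564)/(4π×0.0635) = 0.03474 K/W
R_ceramic-fibre blanket = (1/1.564 − 1/1.674)/(4π×0.0657) = 0.05089 K/W
R_total = 0.08566 K/W
Q = ΔT/R_total = 116/0.08566

Q ≈ 1350 W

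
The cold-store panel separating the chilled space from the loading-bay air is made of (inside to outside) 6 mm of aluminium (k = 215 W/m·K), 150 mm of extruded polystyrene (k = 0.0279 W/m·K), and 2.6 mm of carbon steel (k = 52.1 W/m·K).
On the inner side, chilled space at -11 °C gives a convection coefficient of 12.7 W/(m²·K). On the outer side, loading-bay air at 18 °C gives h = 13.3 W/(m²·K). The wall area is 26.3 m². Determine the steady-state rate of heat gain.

Q ≈ 138 W

Series thermal resistances:
R_inner film = 1/(h_i·A) = 1/(12.7×26.3) = 0.002994 K/W
R_aluminium = L/(kA) = 0.006/(215×26.3) = 1.061×10^-6 K/W
R_extruded polystyrene = L/(kA) = 0.15/(0.0279×26.3) = 0.2044 K/W
R_carbon steel = L/(kA) = 0.0026/(52.1×26.3) = 1.897×10^-6 K/W
R_outer film = 1/(h_o·A) = 1/(13.3×26.3) = 0.002859 K/W
R_total = 0.2103 K/W
Q = ΔT / R_total = 29 / 0.2103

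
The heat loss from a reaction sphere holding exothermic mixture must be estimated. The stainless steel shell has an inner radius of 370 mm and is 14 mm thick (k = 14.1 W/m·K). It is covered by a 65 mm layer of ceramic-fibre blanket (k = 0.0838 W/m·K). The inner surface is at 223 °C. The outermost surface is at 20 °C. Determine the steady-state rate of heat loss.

Q ≈ 566 W

Each spherical layer contributes R = (1/r_i − 1/r_o)/(4πk):
R_stainless steel shell = (1/0.37 − 1/0.384)/(4π×14.1) = 5.561×10^-4 K/W
R_ceramic-fibre blanket = (1/0.384 − 1/0.449)/(4π×0.0838) = 0.358 K/W
R_total = 0.3586 K/W
Q = ΔT/R_total = 203/0.3586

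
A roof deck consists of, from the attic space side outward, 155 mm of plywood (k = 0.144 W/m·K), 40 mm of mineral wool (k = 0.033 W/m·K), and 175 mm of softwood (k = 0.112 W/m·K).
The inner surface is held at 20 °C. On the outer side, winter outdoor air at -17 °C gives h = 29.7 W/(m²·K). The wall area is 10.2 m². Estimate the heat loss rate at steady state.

Q ≈ 97.2 W

Series thermal resistances:
R_plywood = L/(kA) = 0.155/(0.144×10.2) = 0.1055 K/W
R_mineral wool = L/(kA) = 0.04/(0.033×10.2) = 0.1188 K/W
R_softwood = L/(kA) = 0.175/(0.112×10.2) = 0.1532 K/W
R_outer film = 1/(h_o·A) = 1/(29.7×10.2) = 0.003301 K/W
R_total = 0.3809 K/W
Q = ΔT / R_total = 37 / 0.3809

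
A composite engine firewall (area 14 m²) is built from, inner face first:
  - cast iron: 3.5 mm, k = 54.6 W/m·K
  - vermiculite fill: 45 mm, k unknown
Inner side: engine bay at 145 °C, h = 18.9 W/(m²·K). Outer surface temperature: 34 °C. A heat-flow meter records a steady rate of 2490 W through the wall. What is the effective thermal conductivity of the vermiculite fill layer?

Using the resistance-network approach (series):
R_inner film = 1/(h_i·A) = 1/(18.9×14) = 0.003779 K/W
R_cast iron = L/(kA) = 0.0035/(54.6×14) = 4.579×10^-6 K/W
Sum of known resistances R_other = 0.003784 K/W
Total R = ΔT/Q = 111/2490 = 0.04458 K/W
R_vermiculite fill = R_total − R_other = 0.04079 K/W
k = L/(R·A) = 0.045/(0.04079×14)

k ≈ 0.0788 W/(m·K)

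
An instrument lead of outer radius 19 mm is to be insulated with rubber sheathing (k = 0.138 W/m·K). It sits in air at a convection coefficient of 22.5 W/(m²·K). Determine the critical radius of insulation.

For a cylinder r_cr = k/h = 0.138/22.5
r_cr = 6.13 mm; since the bare radius (19 mm) is above r_cr, any added insulation will reduce heat loss.

r_cr ≈ 6.13 mm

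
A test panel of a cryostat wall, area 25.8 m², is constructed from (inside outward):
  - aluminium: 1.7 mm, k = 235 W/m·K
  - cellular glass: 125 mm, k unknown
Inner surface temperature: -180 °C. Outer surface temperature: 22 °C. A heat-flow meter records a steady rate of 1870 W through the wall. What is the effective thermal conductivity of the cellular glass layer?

k ≈ 0.0449 W/(m·K)

Series thermal resistances:
R_aluminium = L/(kA) = 0.0017/(235×25.8) = 2.804×10^-7 K/W
Sum of known resistances R_other = 2.804×10^-7 K/W
Total R = ΔT/Q = 202/1870 = 0.108 K/W
R_cellular glass = R_total − R_other = 0.108 K/W
k = L/(R·A) = 0.125/(0.108×25.8)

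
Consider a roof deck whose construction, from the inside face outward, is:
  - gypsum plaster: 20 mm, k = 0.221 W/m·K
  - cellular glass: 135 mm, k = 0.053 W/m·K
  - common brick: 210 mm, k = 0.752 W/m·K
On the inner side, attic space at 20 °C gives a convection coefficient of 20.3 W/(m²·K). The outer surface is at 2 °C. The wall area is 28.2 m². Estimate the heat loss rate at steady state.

Using the resistance-network approach (series):
R_inner film = 1/(h_i·A) = 1/(20.3×28.2) = 0.001747 K/W
R_gypsum plaster = L/(kA) = 0.02/(0.221×28.2) = 0.003209 K/W
R_cellular glass = L/(kA) = 0.135/(0.053×28.2) = 0.09033 K/W
R_common brick = L/(kA) = 0.21/(0.752×28.2) = 0.009903 K/W
R_total = 0.1052 K/W
Q = ΔT / R_total = 18 / 0.1052

Q ≈ 171 W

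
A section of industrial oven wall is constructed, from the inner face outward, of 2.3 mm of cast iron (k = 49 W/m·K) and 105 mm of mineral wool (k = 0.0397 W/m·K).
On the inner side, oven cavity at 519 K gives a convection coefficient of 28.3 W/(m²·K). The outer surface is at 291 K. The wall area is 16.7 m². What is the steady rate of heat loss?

Model the wall as resistances in series:
R_inner film = 1/(h_i·A) = 1/(28.3×16.7) = 0.002116 K/W
R_cast iron = L/(kA) = 0.0023/(49×16.7) = 2.811×10^-6 K/W
R_mineral wool = L/(kA) = 0.105/(0.0397×16.7) = 0.1584 K/W
R_total = 0.1605 K/W
Q = ΔT / R_total = 228 / 0.1605

Q ≈ 1420 W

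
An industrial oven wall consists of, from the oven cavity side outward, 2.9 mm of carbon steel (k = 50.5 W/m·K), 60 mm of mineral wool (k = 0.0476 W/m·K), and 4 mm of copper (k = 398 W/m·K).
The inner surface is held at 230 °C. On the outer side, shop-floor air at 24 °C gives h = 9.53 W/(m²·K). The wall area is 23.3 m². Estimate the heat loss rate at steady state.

Using the resistance-network approach (series):
R_carbon steel = L/(kA) = 0.0029/(50.5×23.3) = 2.465×10^-6 K/W
R_mineral wool = L/(kA) = 0.06/(0.0476×23.3) = 0.0541 K/W
R_copper = L/(kA) = 0.004/(398×23.3) = 4.313×10^-7 K/W
R_outer film = 1/(h_o·A) = 1/(9.53×23.3) = 0.004504 K/W
R_total = 0.05861 K/W
Q = ΔT / R_total = 206 / 0.05861

Q ≈ 3520 W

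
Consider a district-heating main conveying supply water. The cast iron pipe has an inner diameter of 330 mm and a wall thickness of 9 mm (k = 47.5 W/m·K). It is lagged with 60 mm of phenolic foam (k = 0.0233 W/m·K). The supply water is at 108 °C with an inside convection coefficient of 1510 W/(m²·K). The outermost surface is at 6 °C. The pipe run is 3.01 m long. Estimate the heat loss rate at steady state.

Cylindrical conduction, so R = ln(r₂/r₁)/(2πkL) per layer, in series:
R_inner film = 1/(h_i·2πr₁L) = 1/(1510×2π×0.165×3.01) = 2.122×10^-4 K/W
R_cast iron pipe wall = ln(174/165)/(2π×47.5×3.01) = 5.912×10^-5 K/W
R_phenolic foam = ln(234/174)/(2π×0.0233×3.01) = 0.6723 K/W
R_total = 0.6726 K/W
Q = ΔT/R_total = 102/0.6726

Q ≈ 152 W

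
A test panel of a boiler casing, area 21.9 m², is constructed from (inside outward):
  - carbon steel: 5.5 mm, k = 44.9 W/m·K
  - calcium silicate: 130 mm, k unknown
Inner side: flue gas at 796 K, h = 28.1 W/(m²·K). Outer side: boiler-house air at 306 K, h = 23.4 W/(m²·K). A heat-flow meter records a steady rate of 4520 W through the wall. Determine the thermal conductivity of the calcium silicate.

k ≈ 0.0566 W/(m·K)

Series thermal resistances:
R_inner film = 1/(h_i·A) = 1/(28.1×21.9) = 0.001625 K/W
R_carbon steel = L/(kA) = 0.0055/(44.9×21.9) = 5.593×10^-6 K/W
R_outer film = 1/(h_o·A) = 1/(23.4×21.9) = 0.001951 K/W
Sum of known resistances R_other = 0.003582 K/W
Total R = ΔT/Q = 490/4520 = 0.1084 K/W
R_calcium silicate = R_total − R_other = 0.1048 K/W
k = L/(R·A) = 0.13/(0.1048×21.9)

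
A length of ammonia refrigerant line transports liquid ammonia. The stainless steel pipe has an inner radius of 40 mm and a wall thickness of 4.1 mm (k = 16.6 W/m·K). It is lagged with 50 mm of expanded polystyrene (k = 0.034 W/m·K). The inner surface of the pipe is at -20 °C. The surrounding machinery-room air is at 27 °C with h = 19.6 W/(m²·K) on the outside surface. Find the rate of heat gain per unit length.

Cylindrical conduction, so R = ln(r₂/r₁)/(2πkL) per layer, in series:
R_stainless steel pipe wall = ln(44.1/40)/(2π×16.6×1) = 9.356×10^-4 K/W
R_expanded polystyrene = ln(94.1/44.1)/(2π×0.034×1) = 3.548 K/W
R_outer film = 1/(h_o·2πr_oL) = 1/(19.6×2π×0.0941×1) = 0.08629 K/W
R_total = 3.635 K/W
Q = ΔT/R_total = 47/3.635

q′ ≈ 12.9 W/m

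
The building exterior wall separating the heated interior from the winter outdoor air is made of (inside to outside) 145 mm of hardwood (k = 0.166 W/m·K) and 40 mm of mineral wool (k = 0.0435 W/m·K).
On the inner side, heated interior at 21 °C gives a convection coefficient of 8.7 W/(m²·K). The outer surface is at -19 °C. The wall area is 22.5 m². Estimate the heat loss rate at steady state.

Q ≈ 472 W

Treating each layer as a thermal resistance in series:
R_inner film = 1/(h_i·A) = 1/(8.7×22.5) = 0.005109 K/W
R_hardwood = L/(kA) = 0.145/(0.166×22.5) = 0.03882 K/W
R_mineral wool = L/(kA) = 0.04/(0.0435×22.5) = 0.04087 K/W
R_total = 0.0848 K/W
Q = ΔT / R_total = 40 / 0.0848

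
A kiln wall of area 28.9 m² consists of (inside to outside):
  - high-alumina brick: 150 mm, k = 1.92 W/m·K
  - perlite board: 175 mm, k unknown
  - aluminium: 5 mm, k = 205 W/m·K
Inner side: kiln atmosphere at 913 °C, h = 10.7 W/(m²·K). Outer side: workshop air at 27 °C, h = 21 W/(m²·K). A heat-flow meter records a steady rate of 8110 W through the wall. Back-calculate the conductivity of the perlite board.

Model the wall as resistances in series:
R_inner film = 1/(h_i·A) = 1/(10.7×28.9) = 0.003234 K/W
R_high-alumina brick = L/(kA) = 0.15/(1.92×28.9) = 0.002703 K/W
R_aluminium = L/(kA) = 0.005/(205×28.9) = 8.44×10^-7 K/W
R_outer film = 1/(h_o·A) = 1/(21×28.9) = 0.001648 K/W
Sum of known resistances R_other = 0.007586 K/W
Total R = ΔT/Q = 886/8110 = 0.1092 K/W
R_perlite board = R_total − R_other = 0.1017 K/W
k = L/(R·A) = 0.175/(0.1017×28.9)

k ≈ 0.0596 W/(m·K)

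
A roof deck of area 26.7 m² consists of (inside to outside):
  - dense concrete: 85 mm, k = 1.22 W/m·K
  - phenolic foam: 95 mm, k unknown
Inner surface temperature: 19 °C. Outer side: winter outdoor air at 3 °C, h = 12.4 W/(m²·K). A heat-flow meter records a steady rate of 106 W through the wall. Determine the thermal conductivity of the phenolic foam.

Model the wall as resistances in series:
R_dense concrete = L/(kA) = 0.085/(1.22×26.7) = 0.002609 K/W
R_outer film = 1/(h_o·A) = 1/(12.4×26.7) = 0.00302 K/W
Sum of known resistances R_other = 0.00563 K/W
Total R = ΔT/Q = 16/106 = 0.1509 K/W
R_phenolic foam = R_total − R_other = 0.1453 K/W
k = L/(R·A) = 0.095/(0.1453×26.7)

k ≈ 0.0245 W/(m·K)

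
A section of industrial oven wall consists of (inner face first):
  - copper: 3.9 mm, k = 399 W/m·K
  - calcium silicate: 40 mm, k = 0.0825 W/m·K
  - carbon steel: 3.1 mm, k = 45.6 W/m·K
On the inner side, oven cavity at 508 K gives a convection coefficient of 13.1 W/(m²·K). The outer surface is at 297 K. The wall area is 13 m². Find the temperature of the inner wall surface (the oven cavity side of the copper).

Treating each layer as a thermal resistance in series:
R_inner film = 1/(h_i·A) = 1/(13.1×13) = 0.005872 K/W
R_copper = L/(kA) = 0.0039/(399×13) = 7.519×10^-7 K/W
R_calcium silicate = L/(kA) = 0.04/(0.0825×13) = 0.0373 K/W
R_carbon steel = L/(kA) = 0.0031/(45.6×13) = 5.229×10^-6 K/W
R_total = 0.04317 K/W;  Q = ΔT/R_total = 211/0.04317 = 4887 W
T_interface = T_inner − Q·ΣR(inner→interface) = 508 − 4890×0.005872

T ≈ 479 K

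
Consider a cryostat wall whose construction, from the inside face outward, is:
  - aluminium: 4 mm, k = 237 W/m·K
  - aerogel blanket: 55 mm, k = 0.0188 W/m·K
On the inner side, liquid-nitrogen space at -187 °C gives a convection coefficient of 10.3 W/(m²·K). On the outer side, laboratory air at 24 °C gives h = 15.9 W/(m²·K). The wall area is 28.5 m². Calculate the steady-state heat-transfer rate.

Q ≈ 1950 W

Thermal resistances in series:
R_inner film = 1/(h_i·A) = 1/(10.3×28.5) = 0.003407 K/W
R_aluminium = L/(kA) = 0.004/(237×28.5) = 5.922×10^-7 K/W
R_aerogel blanket = L/(kA) = 0.055/(0.0188×28.5) = 0.1027 K/W
R_outer film = 1/(h_o·A) = 1/(15.9×28.5) = 0.002207 K/W
R_total = 0.1083 K/W
Q = ΔT / R_total = 211 / 0.1083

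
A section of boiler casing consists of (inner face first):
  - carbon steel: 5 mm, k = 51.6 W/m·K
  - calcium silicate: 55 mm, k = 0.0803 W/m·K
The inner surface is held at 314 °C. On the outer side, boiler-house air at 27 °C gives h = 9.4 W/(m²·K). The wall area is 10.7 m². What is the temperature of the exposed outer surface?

Thermal resistances in series:
R_carbon steel = L/(kA) = 0.005/(51.6×10.7) = 9.056×10^-6 K/W
R_calcium silicate = L/(kA) = 0.055/(0.0803×10.7) = 0.06401 K/W
R_outer film = 1/(h_o·A) = 1/(9.4×10.7) = 0.009942 K/W
R_total = 0.07396 K/W;  Q = ΔT/R_total = 287/0.07396 = 3880 W
T_interface = T_inner − Q·ΣR(inner→interface) = 314 − 3880×0.06402

T ≈ 65.6 °C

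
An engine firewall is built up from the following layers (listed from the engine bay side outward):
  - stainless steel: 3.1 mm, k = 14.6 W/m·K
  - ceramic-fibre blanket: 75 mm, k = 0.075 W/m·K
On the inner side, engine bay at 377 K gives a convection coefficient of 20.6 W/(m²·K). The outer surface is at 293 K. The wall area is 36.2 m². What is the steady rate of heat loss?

Q ≈ 2900 W

Series thermal resistances:
R_inner film = 1/(h_i·A) = 1/(20.6×36.2) = 0.001341 K/W
R_stainless steel = L/(kA) = 0.0031/(14.6×36.2) = 5.865×10^-6 K/W
R_ceramic-fibre blanket = L/(kA) = 0.075/(0.075×36.2) = 0.02762 K/W
R_total = 0.02897 K/W
Q = ΔT / R_total = 84 / 0.02897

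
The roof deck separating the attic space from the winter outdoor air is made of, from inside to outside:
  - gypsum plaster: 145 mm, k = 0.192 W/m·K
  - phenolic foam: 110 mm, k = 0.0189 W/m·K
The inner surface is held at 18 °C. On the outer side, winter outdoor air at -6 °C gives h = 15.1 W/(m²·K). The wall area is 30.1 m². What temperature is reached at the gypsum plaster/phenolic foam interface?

Treating each layer as a thermal resistance in series:
R_gypsum plaster = L/(kA) = 0.145/(0.192×30.1) = 0.02509 K/W
R_phenolic foam = L/(kA) = 0.11/(0.0189×30.1) = 0.1934 K/W
R_outer film = 1/(h_o·A) = 1/(15.1×30.1) = 0.0022 K/W
R_total = 0.2206 K/W;  Q = ΔT/R_total = 24/0.2206 = 108.8 W
T_interface = T_inner − Q·ΣR(inner→interface) = 18 − 109×0.02509

T ≈ 15.3 °C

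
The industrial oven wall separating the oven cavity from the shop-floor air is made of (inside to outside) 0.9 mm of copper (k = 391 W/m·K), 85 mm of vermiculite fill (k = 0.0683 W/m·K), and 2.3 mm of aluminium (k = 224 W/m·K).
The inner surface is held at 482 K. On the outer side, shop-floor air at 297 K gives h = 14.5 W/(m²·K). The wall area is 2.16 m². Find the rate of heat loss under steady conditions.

Q ≈ 304 W

Thermal resistances in series:
R_copper = L/(kA) = 0.0009/(391×2.16) = 1.066×10^-6 K/W
R_vermiculite fill = L/(kA) = 0.085/(0.0683×2.16) = 0.5762 K/W
R_aluminium = L/(kA) = 0.0023/(224×2.16) = 4.754×10^-6 K/W
R_outer film = 1/(h_o·A) = 1/(14.5×2.16) = 0.03193 K/W
R_total = 0.6081 K/W
Q = ΔT / R_total = 185 / 0.6081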